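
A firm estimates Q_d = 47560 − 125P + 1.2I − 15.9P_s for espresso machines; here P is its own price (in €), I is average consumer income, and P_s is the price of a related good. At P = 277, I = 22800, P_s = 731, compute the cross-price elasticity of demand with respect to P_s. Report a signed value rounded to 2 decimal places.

At the given values, Q_d = 47560 − 125(277) + 1.2(22800) − 15.9(731) = 28672.1.
∂Q_d/∂P_s = -15.9.
E = (-15.9) × (731/28672.1) = -0.4053…

-0.41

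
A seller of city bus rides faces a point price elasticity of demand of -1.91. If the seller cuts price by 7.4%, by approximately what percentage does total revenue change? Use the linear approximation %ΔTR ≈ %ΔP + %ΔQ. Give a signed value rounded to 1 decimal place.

%ΔQ ≈ Ed × %ΔP = (-1.91) × (-7.4%) = +14.1340%
%ΔTR ≈ %ΔP + %ΔQ = (-7.4%) + (+14.1340%) = +6.7340%

+6.7%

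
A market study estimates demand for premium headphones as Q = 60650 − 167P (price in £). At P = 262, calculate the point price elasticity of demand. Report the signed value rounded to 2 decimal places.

-2.59

dQ/dP = −167. At P = 262, Q = 60650 − 167(262) = 16896.
Ed = (dQ/dP)·(P/Q) = −167 × (262/16896) = -2.5896…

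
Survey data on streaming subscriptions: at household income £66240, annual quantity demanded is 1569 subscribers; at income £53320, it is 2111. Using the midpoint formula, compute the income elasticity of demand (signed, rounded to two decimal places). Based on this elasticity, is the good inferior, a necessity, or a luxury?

-1.36; inferior

%ΔQ = (2111 − 1569)/[( 1569 + 2111)/2] = 542/1840 = 0.294565…
%ΔIncome = (53320 − 66240)/[( 66240 + 53320)/2] = -12920/59780 = -0.216125…
E_income = (542/1840) / (-12920/59780) = -1.3629…
E_income < 0 ⇒ inferior good.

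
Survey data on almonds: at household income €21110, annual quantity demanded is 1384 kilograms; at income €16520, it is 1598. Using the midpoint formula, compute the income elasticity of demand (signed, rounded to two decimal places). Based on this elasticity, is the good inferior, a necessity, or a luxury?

-0.59; inferior

%ΔQ = (1598 − 1384)/[( 1384 + 1598)/2] = 214/1491 = 0.143527…
%ΔIncome = (16520 − 21110)/[( 21110 + 16520)/2] = -4590/18815 = -0.243954…
E_income = (214/1491) / (-4590/18815) = -0.5883…
E_income < 0 ⇒ inferior good.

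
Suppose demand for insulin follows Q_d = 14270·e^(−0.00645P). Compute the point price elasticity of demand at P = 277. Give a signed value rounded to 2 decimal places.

dQ_d/dP = −0.00645·Q_d = -15.4188. At P = 277, Q_d = 2390.52.
Ed = (dQ_d/dP)·(P/Q_d) = (-15.4188) × (277/2390.52) = -1.7866…

-1.79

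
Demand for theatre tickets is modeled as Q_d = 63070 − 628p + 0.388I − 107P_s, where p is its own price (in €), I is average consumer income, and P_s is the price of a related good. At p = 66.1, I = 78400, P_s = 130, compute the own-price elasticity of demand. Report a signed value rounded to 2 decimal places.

At the given values, Q_d = 63070 − 628(66.1) + 0.388(78400) − 107(130) = 38068.4.
∂Q_d/∂p = −628.
E = (-628) × (66.1/38068.4) = -1.0904…

-1.09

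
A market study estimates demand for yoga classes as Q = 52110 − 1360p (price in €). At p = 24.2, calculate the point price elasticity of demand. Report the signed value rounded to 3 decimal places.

dQ/dp = −1360. At p = 24.2, Q = 52110 − 1360(24.2) = 19198.
Ed = (dQ/dp)·(p/Q) = −1360 × (24.2/19198) = -1.71434…

-1.714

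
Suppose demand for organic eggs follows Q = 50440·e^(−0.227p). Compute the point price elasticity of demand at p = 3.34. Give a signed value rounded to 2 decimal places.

-0.76

dQ/dp = −0.227·Q = -5364.48. At p = 3.34, Q = 23632.1.
Ed = (dQ/dp)·(p/Q) = (-5364.48) × (3.34/23632.1) = -0.7581…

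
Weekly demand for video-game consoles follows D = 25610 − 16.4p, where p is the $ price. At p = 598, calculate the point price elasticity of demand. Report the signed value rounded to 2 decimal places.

dD/dp = −16.4. At p = 598, D = 25610 − 16.4(598) = 15802.8.
Ed = (dD/dp)·(p/D) = −16.4 × (598/15802.8) = -0.6205…

-0.62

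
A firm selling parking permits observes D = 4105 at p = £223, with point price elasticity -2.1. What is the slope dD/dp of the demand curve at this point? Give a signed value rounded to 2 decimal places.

-38.66

Ed = (dD/dp)·(p/D) ⇒ dD/dp = Ed·D/p = (-2.1)·4105/223 = -38.6569…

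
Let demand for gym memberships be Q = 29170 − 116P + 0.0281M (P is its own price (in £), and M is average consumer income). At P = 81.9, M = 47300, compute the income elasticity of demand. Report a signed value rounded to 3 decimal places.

0.063

At the given values, Q = 29170 − 116(81.9) + 0.0281(47300) = 20998.73.
∂Q/∂M = 0.0281.
E = (0.0281) × (47300/20998.73) = 0.06329…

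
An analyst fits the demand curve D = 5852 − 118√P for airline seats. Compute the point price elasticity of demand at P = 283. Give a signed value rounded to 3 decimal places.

dD/dP = −118/(2√P) = -3.50719. At P = 283, D = 3866.93.
Ed = (dD/dP)·(P/D) = (-3.50719) × (283/3866.93) = -0.25667…

-0.257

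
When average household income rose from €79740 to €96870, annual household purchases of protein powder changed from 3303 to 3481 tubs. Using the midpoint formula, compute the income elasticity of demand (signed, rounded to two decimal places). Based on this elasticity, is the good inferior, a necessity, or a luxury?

0.27; necessity

%ΔQ = (3481 − 3303)/[( 3303 + 3481)/2] = 178/3392 = 0.052476…
%ΔIncome = (96870 − 79740)/[( 79740 + 96870)/2] = 17130/88305 = 0.193986…
E_income = (178/3392) / (17130/88305) = 0.2705…
0 < E_income < 1 ⇒ normal good, necessity.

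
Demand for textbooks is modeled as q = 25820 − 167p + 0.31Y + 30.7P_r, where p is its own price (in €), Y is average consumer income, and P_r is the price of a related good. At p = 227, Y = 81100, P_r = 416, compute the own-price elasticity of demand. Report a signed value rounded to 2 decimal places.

-1.47

At the given values, q = 25820 − 167(227) + 0.31(81100) + 30.7(416) = 25823.2.
∂q/∂p = −167.
E = (-167) × (227/25823.2) = -1.4680…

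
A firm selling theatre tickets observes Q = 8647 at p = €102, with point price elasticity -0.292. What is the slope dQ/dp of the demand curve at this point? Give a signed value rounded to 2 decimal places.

Ed = (dQ/dp)·(p/Q) ⇒ dQ/dp = Ed·Q/p = (-0.292)·8647/102 = -24.7541…

-24.75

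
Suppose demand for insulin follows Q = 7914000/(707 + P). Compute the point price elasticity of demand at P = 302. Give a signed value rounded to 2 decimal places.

-0.30

dQ/dP = −7914000/(707 + P)² = -7.77345. At P = 302, Q = 7843.41.
Ed = (dQ/dP)·(P/Q) = (-7.77345) × (302/7843.41) = -0.2993…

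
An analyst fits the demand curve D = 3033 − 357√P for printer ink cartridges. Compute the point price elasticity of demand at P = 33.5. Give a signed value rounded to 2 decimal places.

dD/dP = −357/(2√P) = -30.8401. At P = 33.5, D = 966.713.
Ed = (dD/dP)·(P/D) = (-30.8401) × (33.5/966.713) = -1.0687…

-1.07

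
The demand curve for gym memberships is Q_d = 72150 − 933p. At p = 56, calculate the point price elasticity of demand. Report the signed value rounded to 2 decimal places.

dQ_d/dp = −933. At p = 56, Q_d = 72150 − 933(56) = 19902.
Ed = (dQ_d/dp)·(p/Q_d) = −933 × (56/19902) = -2.6252…

-2.63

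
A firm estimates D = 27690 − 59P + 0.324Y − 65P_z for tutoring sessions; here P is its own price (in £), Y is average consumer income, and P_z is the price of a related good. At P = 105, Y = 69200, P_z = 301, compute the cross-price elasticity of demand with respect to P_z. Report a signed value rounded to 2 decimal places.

At the given values, D = 27690 − 59(105) + 0.324(69200) − 65(301) = 24350.8.
∂D/∂P_z = -65.
E = (-65) × (301/24350.8) = -0.8034…

-0.80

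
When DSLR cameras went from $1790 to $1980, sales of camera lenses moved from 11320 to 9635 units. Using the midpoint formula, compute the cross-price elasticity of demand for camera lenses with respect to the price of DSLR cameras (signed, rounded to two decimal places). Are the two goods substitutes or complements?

%ΔQ_{camera lenses} = (9635 − 11320)/avg = -1685/10477.5 = -0.160820…
%ΔP_{DSLR cameras} = (1980 − 1790)/avg = 190/1885 = 0.100795…
E_cross = (-1685/10477.5) / (190/1885) = -1.5955…
E_cross < 0 ⇒ the goods are complements.

-1.60; complements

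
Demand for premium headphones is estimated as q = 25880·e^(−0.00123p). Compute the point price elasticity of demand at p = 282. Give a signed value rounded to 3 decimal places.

dq/dp = −0.00123·q = -22.5025. At p = 282, q = 18294.7.
Ed = (dq/dp)·(p/q) = (-22.5025) × (282/18294.7) = -0.34686

-0.347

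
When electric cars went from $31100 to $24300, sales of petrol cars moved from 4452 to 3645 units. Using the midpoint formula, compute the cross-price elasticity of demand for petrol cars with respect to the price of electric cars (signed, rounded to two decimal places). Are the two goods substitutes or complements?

%ΔQ_{petrol cars} = (3645 − 4452)/avg = -807/4048.5 = -0.199333…
%ΔP_{electric cars} = (24300 − 31100)/avg = -6800/27700 = -0.245487…
E_cross = (-807/4048.5) / (-6800/27700) = 0.8119…
E_cross > 0 ⇒ the goods are substitutes.

0.81; substitutes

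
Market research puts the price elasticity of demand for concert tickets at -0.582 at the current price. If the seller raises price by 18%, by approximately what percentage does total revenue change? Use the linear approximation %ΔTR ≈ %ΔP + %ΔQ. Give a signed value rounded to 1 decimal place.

%ΔQ ≈ Ed × %ΔP = (-0.582) × (+18%) = -10.4760%
%ΔTR ≈ %ΔP + %ΔQ = (+18%) + (-10.4760%) = +7.5240%

+7.5%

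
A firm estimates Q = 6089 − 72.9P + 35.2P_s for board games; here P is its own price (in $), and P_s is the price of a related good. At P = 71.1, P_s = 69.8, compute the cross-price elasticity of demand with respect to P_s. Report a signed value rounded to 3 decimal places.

0.731

At the given values, Q = 6089 − 72.9(71.1) + 35.2(69.8) = 3362.77.
∂Q/∂P_s = 35.2.
E = (35.2) × (69.8/3362.77) = 0.73063…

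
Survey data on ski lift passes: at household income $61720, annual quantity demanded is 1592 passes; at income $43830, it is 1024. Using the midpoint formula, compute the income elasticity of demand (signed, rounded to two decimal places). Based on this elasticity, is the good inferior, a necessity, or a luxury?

%ΔQ = (1024 − 1592)/[( 1592 + 1024)/2] = -568/1308 = -0.434250…
%ΔIncome = (43830 − 61720)/[( 61720 + 43830)/2] = -17890/52775 = -0.338986…
E_income = (-568/1308) / (-17890/52775) = 1.2810…
E_income > 1 ⇒ normal good, luxury.

1.28; luxury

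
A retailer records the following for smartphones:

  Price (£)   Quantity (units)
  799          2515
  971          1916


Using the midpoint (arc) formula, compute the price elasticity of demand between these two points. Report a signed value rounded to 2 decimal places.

-1.39

%ΔQ = (1916 − 2515) / [(2515 + 1916)/2] = -599/2215.5 = -0.270367…
%ΔP = (971 − 799) / [(799 + 971)/2] = 172/885 = 0.194350…
Arc Ed = %ΔQ / %ΔP = (-599/2215.5) / (172/885) = -1.3911…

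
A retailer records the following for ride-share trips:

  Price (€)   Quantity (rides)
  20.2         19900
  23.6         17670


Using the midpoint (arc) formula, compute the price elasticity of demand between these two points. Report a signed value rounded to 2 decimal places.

-0.76

%ΔQ = (17670 − 19900) / [(19900 + 17670)/2] = -2230/18785 = -0.118711…
%ΔP = (23.6 − 20.2) / [(20.2 + 23.6)/2] = 3.4/21.9 = 0.155251…
Arc Ed = %ΔQ / %ΔP = (-2230/18785) / (3.4/21.9) = -0.7646…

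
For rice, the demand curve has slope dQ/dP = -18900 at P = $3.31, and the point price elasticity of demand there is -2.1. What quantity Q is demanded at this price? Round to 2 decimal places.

29790.00

Ed = (dQ/dP)·(P/Q) ⇒ Q = (dQ/dP)·P/Ed = (-18900)·3.31/(-2.1) = 29790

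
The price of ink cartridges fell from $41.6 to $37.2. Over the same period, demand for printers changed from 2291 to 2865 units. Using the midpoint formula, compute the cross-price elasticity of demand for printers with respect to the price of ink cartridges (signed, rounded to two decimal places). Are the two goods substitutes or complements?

-1.99; complements

%ΔQ_{printers} = (2865 − 2291)/avg = 574/2578 = 0.222653…
%ΔP_{ink cartridges} = (37.2 − 41.6)/avg = -4.4/39.4 = -0.111675…
E_cross = (574/2578) / (-4.4/39.4) = -1.9937…
E_cross < 0 ⇒ the goods are complements.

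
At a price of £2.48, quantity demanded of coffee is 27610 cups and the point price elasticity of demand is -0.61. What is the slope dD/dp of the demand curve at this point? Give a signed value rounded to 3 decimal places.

Ed = (dD/dp)·(p/D) ⇒ dD/dp = Ed·D/p = (-0.61)·27610/2.48 = -6791.16935…

-6791.169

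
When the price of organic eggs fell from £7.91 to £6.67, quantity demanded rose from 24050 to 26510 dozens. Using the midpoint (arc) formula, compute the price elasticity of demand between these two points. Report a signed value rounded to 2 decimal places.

-0.57

%ΔQ = (26510 − 24050) / [(24050 + 26510)/2] = 2460/25280 = 0.097310…
%ΔP = (6.67 − 7.91) / [(7.91 + 6.67)/2] = -1.24/7.29 = -0.170096…
Arc Ed = %ΔQ / %ΔP = (2460/25280) / (-1.24/7.29) = -0.5720…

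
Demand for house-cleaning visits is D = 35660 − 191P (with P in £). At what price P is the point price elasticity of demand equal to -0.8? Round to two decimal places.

82.98

Ed = −191P/(35660 − 191P). Set this equal to -0.8:
191P = 0.8·(35660 − 191P) ⇒ 191P(1 + 0.8) = 0.8·35660
P = 0.8·35660 / (191·1.8) = 82.9784…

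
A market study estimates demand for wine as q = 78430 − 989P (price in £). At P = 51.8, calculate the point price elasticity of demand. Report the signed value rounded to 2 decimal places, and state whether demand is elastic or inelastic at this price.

-1.88; elastic

dq/dP = −989. At P = 51.8, q = 78430 − 989(51.8) = 27199.8.
Ed = (dq/dP)·(P/q) = −989 × (51.8/27199.8) = -1.8834…
|Ed| = 1.88 > 1, so demand is elastic.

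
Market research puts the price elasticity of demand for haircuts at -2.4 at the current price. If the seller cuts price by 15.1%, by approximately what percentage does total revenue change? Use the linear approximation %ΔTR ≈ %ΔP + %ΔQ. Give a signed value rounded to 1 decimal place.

+21.1%

%ΔQ ≈ Ed × %ΔP = (-2.4) × (-15.1%) = +36.2400%
%ΔTR ≈ %ΔP + %ΔQ = (-15.1%) + (+36.2400%) = +21.1400%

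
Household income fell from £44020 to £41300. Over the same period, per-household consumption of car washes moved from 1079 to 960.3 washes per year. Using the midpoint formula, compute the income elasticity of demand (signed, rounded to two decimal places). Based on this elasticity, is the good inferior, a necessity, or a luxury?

%ΔQ = (960.3 − 1079)/[( 1079 + 960.3)/2] = -118.7/1019.65 = -0.116412…
%ΔIncome = (41300 − 44020)/[( 44020 + 41300)/2] = -2720/42660 = -0.063759…
E_income = (-118.7/1019.65) / (-2720/42660) = 1.8257…
E_income > 1 ⇒ normal good, luxury.

1.83; luxury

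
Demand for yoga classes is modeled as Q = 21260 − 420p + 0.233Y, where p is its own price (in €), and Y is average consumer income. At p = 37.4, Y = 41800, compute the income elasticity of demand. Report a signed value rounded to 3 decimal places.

0.637

At the given values, Q = 21260 − 420(37.4) + 0.233(41800) = 15291.4.
∂Q/∂Y = 0.233.
E = (0.233) × (41800/15291.4) = 0.63692…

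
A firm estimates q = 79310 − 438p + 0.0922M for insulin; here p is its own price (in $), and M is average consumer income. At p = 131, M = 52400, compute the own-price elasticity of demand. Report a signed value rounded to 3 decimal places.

-2.144

At the given values, q = 79310 − 438(131) + 0.0922(52400) = 26763.28.
∂q/∂p = −438.
E = (-438) × (131/26763.28) = -2.14390…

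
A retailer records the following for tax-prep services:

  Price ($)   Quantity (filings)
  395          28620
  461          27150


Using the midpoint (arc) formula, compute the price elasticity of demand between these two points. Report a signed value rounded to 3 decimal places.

-0.342

%ΔQ = (27150 − 28620) / [(28620 + 27150)/2] = -1470/27885 = -0.052716…
%ΔP = (461 − 395) / [(395 + 461)/2] = 66/428 = 0.154205…
Arc Ed = %ΔQ / %ΔP = (-1470/27885) / (66/428) = -0.34185…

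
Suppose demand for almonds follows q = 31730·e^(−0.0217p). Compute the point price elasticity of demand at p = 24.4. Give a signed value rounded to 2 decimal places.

dq/dp = −0.0217·q = -405.489. At p = 24.4, q = 18686.1.
Ed = (dq/dp)·(p/q) = (-405.489) × (24.4/18686.1) = -0.5294…

-0.53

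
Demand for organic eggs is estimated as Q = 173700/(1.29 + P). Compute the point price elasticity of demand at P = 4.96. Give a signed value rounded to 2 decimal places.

dQ/dP = −173700/(1.29 + P)² = -4446.72. At P = 4.96, Q = 27792.
Ed = (dQ/dP)·(P/Q) = (-4446.72) × (4.96/27792) = -0.7936

-0.79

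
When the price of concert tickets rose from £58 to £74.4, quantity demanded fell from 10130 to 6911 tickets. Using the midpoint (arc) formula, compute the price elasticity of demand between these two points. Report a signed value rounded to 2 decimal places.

-1.53

%ΔQ = (6911 − 10130) / [(10130 + 6911)/2] = -3219/8520.5 = -0.377794…
%ΔP = (74.4 − 58) / [(58 + 74.4)/2] = 16.4/66.2 = 0.247734…
Arc Ed = %ΔQ / %ΔP = (-3219/8520.5) / (16.4/66.2) = -1.5250…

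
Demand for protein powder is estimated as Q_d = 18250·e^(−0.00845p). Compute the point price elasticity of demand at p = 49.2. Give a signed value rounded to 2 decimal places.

-0.42

dQ_d/dp = −0.00845·Q_d = -101.757. At p = 49.2, Q_d = 12042.3.
Ed = (dQ_d/dp)·(p/Q_d) = (-101.757) × (49.2/12042.3) = -0.4157…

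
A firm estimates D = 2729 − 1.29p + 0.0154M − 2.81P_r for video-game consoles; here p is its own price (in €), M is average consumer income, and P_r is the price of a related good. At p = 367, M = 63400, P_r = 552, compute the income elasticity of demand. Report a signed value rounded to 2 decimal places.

At the given values, D = 2729 − 1.29(367) + 0.0154(63400) − 2.81(552) = 1680.81.
∂D/∂M = 0.0154.
E = (0.0154) × (63400/1680.81) = 0.5808…

0.58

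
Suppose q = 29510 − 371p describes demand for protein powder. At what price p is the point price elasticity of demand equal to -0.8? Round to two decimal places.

Ed = −371p/(29510 − 371p). Set this equal to -0.8:
371p = 0.8·(29510 − 371p) ⇒ 371p(1 + 0.8) = 0.8·29510
p = 0.8·29510 / (371·1.8) = 35.3519…

35.35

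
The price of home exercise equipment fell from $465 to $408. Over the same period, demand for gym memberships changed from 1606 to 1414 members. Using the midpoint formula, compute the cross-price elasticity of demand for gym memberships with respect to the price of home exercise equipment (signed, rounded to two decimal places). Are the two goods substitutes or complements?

0.97; substitutes

%ΔQ_{gym memberships} = (1414 − 1606)/avg = -192/1510 = -0.127152…
%ΔP_{home exercise equipment} = (408 − 465)/avg = -57/436.5 = -0.130584…
E_cross = (-192/1510) / (-57/436.5) = 0.9737…
E_cross > 0 ⇒ the goods are substitutes.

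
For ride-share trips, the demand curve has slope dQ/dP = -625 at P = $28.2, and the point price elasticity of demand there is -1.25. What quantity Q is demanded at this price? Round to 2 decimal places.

14100.00

Ed = (dQ/dP)·(P/Q) ⇒ Q = (dQ/dP)·P/Ed = (-625)·28.2/(-1.25) = 14100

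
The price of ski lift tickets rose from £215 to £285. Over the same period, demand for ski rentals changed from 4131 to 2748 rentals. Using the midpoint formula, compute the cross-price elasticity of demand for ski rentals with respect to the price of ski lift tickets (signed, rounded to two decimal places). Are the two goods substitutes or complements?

-1.44; complements

%ΔQ_{ski rentals} = (2748 − 4131)/avg = -1383/3439.5 = -0.402093…
%ΔP_{ski lift tickets} = (285 − 215)/avg = 70/250 = 0.28
E_cross = (-1383/3439.5) / (70/250) = -1.4360…
E_cross < 0 ⇒ the goods are complements.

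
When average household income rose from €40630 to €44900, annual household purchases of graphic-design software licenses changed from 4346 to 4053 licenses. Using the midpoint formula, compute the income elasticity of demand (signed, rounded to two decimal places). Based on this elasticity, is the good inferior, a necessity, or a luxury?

%ΔQ = (4053 − 4346)/[( 4346 + 4053)/2] = -293/4199.5 = -0.069770…
%ΔIncome = (44900 − 40630)/[( 40630 + 44900)/2] = 4270/42765 = 0.099848…
E_income = (-293/4199.5) / (4270/42765) = -0.6987…
E_income < 0 ⇒ inferior good.

-0.70; inferior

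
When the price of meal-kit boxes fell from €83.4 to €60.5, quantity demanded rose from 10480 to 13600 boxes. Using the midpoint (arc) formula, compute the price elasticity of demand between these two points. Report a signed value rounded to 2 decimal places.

-0.81

%ΔQ = (13600 − 10480) / [(10480 + 13600)/2] = 3120/12040 = 0.259136…
%ΔP = (60.5 − 83.4) / [(83.4 + 60.5)/2] = -22.9/71.95 = -0.318276…
Arc Ed = %ΔQ / %ΔP = (3120/12040) / (-22.9/71.95) = -0.8141…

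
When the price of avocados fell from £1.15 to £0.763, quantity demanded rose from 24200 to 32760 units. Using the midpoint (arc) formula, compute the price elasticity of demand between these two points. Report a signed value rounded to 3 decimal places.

%ΔQ = (32760 − 24200) / [(24200 + 32760)/2] = 8560/28480 = 0.300561…
%ΔP = (0.763 − 1.15) / [(1.15 + 0.763)/2] = -0.387/0.9565 = -0.404600…
Arc Ed = %ΔQ / %ΔP = (8560/28480) / (-0.387/0.9565) = -0.74286…

-0.743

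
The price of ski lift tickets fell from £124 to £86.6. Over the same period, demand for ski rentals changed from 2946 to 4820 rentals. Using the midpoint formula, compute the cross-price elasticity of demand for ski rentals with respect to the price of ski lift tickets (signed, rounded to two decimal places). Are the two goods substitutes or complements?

%ΔQ_{ski rentals} = (4820 − 2946)/avg = 1874/3883 = 0.482616…
%ΔP_{ski lift tickets} = (86.6 − 124)/avg = -37.4/105.3 = -0.355175…
E_cross = (1874/3883) / (-37.4/105.3) = -1.3588…
E_cross < 0 ⇒ the goods are complements.

-1.36; complements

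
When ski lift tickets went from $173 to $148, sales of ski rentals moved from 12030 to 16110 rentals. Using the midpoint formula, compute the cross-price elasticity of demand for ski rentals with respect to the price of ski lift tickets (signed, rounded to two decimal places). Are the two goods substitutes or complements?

-1.86; complements

%ΔQ_{ski rentals} = (16110 − 12030)/avg = 4080/14070 = 0.289978…
%ΔP_{ski lift tickets} = (148 − 173)/avg = -25/160.5 = -0.155763…
E_cross = (4080/14070) / (-25/160.5) = -1.8616…
E_cross < 0 ⇒ the goods are complements.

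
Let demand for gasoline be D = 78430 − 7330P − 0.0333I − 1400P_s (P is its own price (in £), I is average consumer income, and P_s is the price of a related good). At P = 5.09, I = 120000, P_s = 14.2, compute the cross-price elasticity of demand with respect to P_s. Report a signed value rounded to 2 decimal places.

-1.15

At the given values, D = 78430 − 7330(5.09) − 0.0333(120000) − 1400(14.2) = 17244.3.
∂D/∂P_s = -1400.
E = (-1400) × (14.2/17244.3) = -1.1528…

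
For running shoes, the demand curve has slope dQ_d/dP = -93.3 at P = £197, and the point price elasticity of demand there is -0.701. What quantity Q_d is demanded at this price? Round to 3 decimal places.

26219.829

Ed = (dQ_d/dP)·(P/Q_d) ⇒ Q_d = (dQ_d/dP)·P/Ed = (-93.3)·197/(-0.701) = 26219.82881…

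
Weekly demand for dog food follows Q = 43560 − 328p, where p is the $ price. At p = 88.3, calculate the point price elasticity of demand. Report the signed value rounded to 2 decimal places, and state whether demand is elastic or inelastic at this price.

-1.98; elastic

dQ/dp = −328. At p = 88.3, Q = 43560 − 328(88.3) = 14597.6.
Ed = (dQ/dp)·(p/Q) = −328 × (88.3/14597.6) = -1.9840…
|Ed| = 1.98 > 1, so demand is elastic.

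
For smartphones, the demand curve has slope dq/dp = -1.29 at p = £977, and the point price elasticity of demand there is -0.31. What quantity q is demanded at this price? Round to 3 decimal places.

4065.581

Ed = (dq/dp)·(p/q) ⇒ q = (dq/dp)·p/Ed = (-1.29)·977/(-0.31) = 4065.58064…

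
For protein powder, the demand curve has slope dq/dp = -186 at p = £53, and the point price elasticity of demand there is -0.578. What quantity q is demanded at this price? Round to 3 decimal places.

Ed = (dq/dp)·(p/q) ⇒ q = (dq/dp)·p/Ed = (-186)·53/(-0.578) = 17055.36332…

17055.363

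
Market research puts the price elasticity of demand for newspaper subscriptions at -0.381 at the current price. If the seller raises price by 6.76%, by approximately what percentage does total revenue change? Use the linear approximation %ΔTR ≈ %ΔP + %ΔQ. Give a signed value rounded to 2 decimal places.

%ΔQ ≈ Ed × %ΔP = (-0.381) × (+6.76%) = -2.5756%
%ΔTR ≈ %ΔP + %ΔQ = (+6.76%) + (-2.5756%) = +4.1844%

+4.18%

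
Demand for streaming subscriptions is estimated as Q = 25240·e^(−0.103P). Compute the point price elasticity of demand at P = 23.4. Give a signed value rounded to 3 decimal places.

-2.410

dQ/dP = −0.103·Q = -233.448. At P = 23.4, Q = 2266.48.
Ed = (dQ/dP)·(P/Q) = (-233.448) × (23.4/2266.48) = -2.4102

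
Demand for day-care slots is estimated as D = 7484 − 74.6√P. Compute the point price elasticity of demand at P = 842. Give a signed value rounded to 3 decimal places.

-0.203

dD/dP = −74.6/(2√P) = -1.28544. At P = 842, D = 5319.31.
Ed = (dD/dP)·(P/D) = (-1.28544) × (842/5319.31) = -0.20347…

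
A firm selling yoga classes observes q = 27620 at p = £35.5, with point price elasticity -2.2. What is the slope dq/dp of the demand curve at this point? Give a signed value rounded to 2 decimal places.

Ed = (dq/dp)·(p/q) ⇒ dq/dp = Ed·q/p = (-2.2)·27620/35.5 = -1711.6619…

-1711.66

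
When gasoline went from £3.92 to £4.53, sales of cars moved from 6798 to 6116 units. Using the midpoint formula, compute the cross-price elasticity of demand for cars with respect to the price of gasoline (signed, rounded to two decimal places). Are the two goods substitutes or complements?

%ΔQ_{cars} = (6116 − 6798)/avg = -682/6457 = -0.105621…
%ΔP_{gasoline} = (4.53 − 3.92)/avg = 0.61/4.225 = 0.144378…
E_cross = (-682/6457) / (0.61/4.225) = -0.7315…
E_cross < 0 ⇒ the goods are complements.

-0.73; complements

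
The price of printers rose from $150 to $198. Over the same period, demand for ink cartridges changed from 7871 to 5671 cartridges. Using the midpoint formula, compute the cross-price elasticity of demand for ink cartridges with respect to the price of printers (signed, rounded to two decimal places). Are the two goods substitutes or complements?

%ΔQ_{ink cartridges} = (5671 − 7871)/avg = -2200/6771 = -0.324915…
%ΔP_{printers} = (198 − 150)/avg = 48/174 = 0.275862…
E_cross = (-2200/6771) / (48/174) = -1.1778…
E_cross < 0 ⇒ the goods are complements.

-1.18; complements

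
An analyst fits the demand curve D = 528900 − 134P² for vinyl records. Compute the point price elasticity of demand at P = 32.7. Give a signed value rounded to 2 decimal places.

dD/dP = −2·134·P = -8763.6. At P = 32.7, D = 385615.14.
Ed = (dD/dP)·(P/D) = (-8763.6) × (32.7/385615.14) = -0.7431…

-0.74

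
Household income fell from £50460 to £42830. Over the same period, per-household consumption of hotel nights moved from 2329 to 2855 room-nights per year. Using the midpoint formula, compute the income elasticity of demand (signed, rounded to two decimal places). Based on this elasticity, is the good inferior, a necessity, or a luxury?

-1.24; inferior

%ΔQ = (2855 − 2329)/[( 2329 + 2855)/2] = 526/2592 = 0.202932…
%ΔIncome = (42830 − 50460)/[( 50460 + 42830)/2] = -7630/46645 = -0.163575…
E_income = (526/2592) / (-7630/46645) = -1.2405…
E_income < 0 ⇒ inferior good.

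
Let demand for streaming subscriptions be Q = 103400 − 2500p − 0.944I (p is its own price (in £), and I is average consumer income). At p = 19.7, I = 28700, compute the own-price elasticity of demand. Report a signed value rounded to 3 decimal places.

-1.820

At the given values, Q = 103400 − 2500(19.7) − 0.944(28700) = 27057.2.
∂Q/∂p = −2500.
E = (-2500) × (19.7/27057.2) = -1.82021…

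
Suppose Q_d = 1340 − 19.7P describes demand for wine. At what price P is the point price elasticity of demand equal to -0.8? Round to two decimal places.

30.23

Ed = −19.7P/(1340 − 19.7P). Set this equal to -0.8:
19.7P = 0.8·(1340 − 19.7P) ⇒ 19.7P(1 + 0.8) = 0.8·1340
P = 0.8·1340 / (19.7·1.8) = 30.2312…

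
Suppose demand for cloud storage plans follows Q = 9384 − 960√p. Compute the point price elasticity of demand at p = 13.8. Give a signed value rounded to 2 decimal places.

-0.31

dQ/dp = −960/(2√p) = -129.212. At p = 13.8, Q = 5817.76.
Ed = (dQ/dp)·(p/Q) = (-129.212) × (13.8/5817.76) = -0.3064…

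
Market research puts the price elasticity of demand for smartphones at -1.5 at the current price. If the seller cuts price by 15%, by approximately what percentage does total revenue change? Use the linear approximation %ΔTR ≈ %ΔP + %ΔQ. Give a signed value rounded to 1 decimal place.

%ΔQ ≈ Ed × %ΔP = (-1.5) × (-15%) = +22.5000%
%ΔTR ≈ %ΔP + %ΔQ = (-15%) + (+22.5000%) = +7.5000%

+7.5%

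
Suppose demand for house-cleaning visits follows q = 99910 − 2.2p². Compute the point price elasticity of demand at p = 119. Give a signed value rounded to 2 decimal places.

dq/dp = −2·2.2·p = -523.6. At p = 119, q = 68755.8.
Ed = (dq/dp)·(p/q) = (-523.6) × (119/68755.8) = -0.9062…

-0.91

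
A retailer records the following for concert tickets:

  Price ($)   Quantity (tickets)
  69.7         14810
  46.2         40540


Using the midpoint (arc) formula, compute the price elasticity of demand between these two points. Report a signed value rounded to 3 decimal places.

%ΔQ = (40540 − 14810) / [(14810 + 40540)/2] = 25730/27675 = 0.929719…
%ΔP = (46.2 − 69.7) / [(69.7 + 46.2)/2] = -23.5/57.95 = -0.405522…
Arc Ed = %ΔQ / %ΔP = (25730/27675) / (-23.5/57.95) = -2.29264…

-2.293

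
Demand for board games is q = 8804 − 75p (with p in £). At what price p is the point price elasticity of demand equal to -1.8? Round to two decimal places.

Ed = −75p/(8804 − 75p). Set this equal to -1.8:
75p = 1.8·(8804 − 75p) ⇒ 75p(1 + 1.8) = 1.8·8804
p = 1.8·8804 / (75·2.8) = 75.4628…

75.46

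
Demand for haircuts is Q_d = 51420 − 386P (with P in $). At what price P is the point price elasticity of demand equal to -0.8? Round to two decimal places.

59.21

Ed = −386P/(51420 − 386P). Set this equal to -0.8:
386P = 0.8·(51420 − 386P) ⇒ 386P(1 + 0.8) = 0.8·51420
P = 0.8·51420 / (386·1.8) = 59.2055…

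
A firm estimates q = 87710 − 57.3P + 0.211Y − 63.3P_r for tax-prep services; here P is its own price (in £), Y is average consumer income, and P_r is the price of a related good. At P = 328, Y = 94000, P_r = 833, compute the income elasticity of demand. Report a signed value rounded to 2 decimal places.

0.55

At the given values, q = 87710 − 57.3(328) + 0.211(94000) − 63.3(833) = 36020.7.
∂q/∂Y = 0.211.
E = (0.211) × (94000/36020.7) = 0.5506…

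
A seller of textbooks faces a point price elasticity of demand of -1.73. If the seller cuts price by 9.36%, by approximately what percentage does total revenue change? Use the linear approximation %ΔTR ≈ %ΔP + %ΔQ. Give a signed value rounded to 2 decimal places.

+6.83%

%ΔQ ≈ Ed × %ΔP = (-1.73) × (-9.36%) = +16.1928%
%ΔTR ≈ %ΔP + %ΔQ = (-9.36%) + (+16.1928%) = +6.8328%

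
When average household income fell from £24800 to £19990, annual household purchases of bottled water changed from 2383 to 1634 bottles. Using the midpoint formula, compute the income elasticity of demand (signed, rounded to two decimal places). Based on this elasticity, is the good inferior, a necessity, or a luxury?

1.74; luxury

%ΔQ = (1634 − 2383)/[( 2383 + 1634)/2] = -749/2008.5 = -0.372915…
%ΔIncome = (19990 − 24800)/[( 24800 + 19990)/2] = -4810/22395 = -0.214780…
E_income = (-749/2008.5) / (-4810/22395) = 1.7362…
E_income > 1 ⇒ normal good, luxury.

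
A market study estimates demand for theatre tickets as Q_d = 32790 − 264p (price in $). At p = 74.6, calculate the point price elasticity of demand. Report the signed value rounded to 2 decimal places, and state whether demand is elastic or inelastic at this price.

dQ_d/dp = −264. At p = 74.6, Q_d = 32790 − 264(74.6) = 13095.6.
Ed = (dQ_d/dp)·(p/Q_d) = −264 × (74.6/13095.6) = -1.5038…
|Ed| = 1.50 > 1, so demand is elastic.

-1.50; elastic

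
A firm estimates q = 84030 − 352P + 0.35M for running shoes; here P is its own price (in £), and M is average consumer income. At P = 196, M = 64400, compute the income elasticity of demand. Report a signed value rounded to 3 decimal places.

0.600

At the given values, q = 84030 − 352(196) + 0.35(64400) = 37578.
∂q/∂M = 0.35.
E = (0.35) × (64400/37578) = 0.59981…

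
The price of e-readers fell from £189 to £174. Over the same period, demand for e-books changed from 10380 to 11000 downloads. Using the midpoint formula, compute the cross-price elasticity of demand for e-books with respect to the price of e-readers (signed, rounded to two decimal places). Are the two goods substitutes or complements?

-0.70; complements

%ΔQ_{e-books} = (11000 − 10380)/avg = 620/10690 = 0.057998…
%ΔP_{e-readers} = (174 − 189)/avg = -15/181.5 = -0.082644…
E_cross = (620/10690) / (-15/181.5) = -0.7017…
E_cross < 0 ⇒ the goods are complements.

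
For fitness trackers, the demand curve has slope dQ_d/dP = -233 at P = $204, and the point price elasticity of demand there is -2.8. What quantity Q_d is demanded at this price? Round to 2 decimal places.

16975.71

Ed = (dQ_d/dP)·(P/Q_d) ⇒ Q_d = (dQ_d/dP)·P/Ed = (-233)·204/(-2.8) = 16975.7142…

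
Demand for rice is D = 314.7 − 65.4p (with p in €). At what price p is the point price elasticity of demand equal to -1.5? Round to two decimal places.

Ed = −65.4p/(314.7 − 65.4p). Set this equal to -1.5:
65.4p = 1.5·(314.7 − 65.4p) ⇒ 65.4p(1 + 1.5) = 1.5·314.7
p = 1.5·314.7 / (65.4·2.5) = 2.8871…

2.89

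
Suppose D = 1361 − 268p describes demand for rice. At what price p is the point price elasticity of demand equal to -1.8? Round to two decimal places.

3.26

Ed = −268p/(1361 − 268p). Set this equal to -1.8:
268p = 1.8·(1361 − 268p) ⇒ 268p(1 + 1.8) = 1.8·1361
p = 1.8·1361 / (268·2.8) = 3.2646…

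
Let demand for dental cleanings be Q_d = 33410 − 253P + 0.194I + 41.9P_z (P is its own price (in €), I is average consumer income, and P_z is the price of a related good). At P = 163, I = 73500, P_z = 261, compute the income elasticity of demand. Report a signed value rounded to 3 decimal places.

At the given values, Q_d = 33410 − 253(163) + 0.194(73500) + 41.9(261) = 17365.9.
∂Q_d/∂I = 0.194.
E = (0.194) × (73500/17365.9) = 0.82109…

0.821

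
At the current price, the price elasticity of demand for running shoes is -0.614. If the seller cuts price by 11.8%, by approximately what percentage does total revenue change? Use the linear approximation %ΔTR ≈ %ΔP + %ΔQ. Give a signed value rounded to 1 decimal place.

-4.6%

%ΔQ ≈ Ed × %ΔP = (-0.614) × (-11.8%) = +7.2452%
%ΔTR ≈ %ΔP + %ΔQ = (-11.8%) + (+7.2452%) = -4.5548%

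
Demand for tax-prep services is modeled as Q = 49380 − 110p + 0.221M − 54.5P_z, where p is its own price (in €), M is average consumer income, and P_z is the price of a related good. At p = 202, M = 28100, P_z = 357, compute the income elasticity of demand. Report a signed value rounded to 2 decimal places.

At the given values, Q = 49380 − 110(202) + 0.221(28100) − 54.5(357) = 13913.6.
∂Q/∂M = 0.221.
E = (0.221) × (28100/13913.6) = 0.4463…

0.45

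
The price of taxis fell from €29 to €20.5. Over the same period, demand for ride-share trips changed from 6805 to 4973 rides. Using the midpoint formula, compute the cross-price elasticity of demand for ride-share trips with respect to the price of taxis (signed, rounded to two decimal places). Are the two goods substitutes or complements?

0.91; substitutes

%ΔQ_{ride-share trips} = (4973 − 6805)/avg = -1832/5889 = -0.311088…
%ΔP_{taxis} = (20.5 − 29)/avg = -8.5/24.75 = -0.343434…
E_cross = (-1832/5889) / (-8.5/24.75) = 0.9058…
E_cross > 0 ⇒ the goods are substitutes.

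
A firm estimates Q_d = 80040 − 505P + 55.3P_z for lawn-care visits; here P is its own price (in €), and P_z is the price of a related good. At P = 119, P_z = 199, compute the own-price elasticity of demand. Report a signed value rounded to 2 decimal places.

At the given values, Q_d = 80040 − 505(119) + 55.3(199) = 30949.7.
∂Q_d/∂P = −505.
E = (-505) × (119/30949.7) = -1.9416…

-1.94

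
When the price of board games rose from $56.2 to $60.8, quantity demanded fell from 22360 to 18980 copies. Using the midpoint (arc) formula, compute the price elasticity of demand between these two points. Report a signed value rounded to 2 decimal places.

%ΔQ = (18980 − 22360) / [(22360 + 18980)/2] = -3380/20670 = -0.163522…
%ΔP = (60.8 − 56.2) / [(56.2 + 60.8)/2] = 4.6/58.5 = 0.078632…
Arc Ed = %ΔQ / %ΔP = (-3380/20670) / (4.6/58.5) = -2.0795…

-2.08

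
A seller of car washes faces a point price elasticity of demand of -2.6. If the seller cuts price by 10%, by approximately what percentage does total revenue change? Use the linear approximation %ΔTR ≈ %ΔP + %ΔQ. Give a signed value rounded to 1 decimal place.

%ΔQ ≈ Ed × %ΔP = (-2.6) × (-10%) = +26.0000%
%ΔTR ≈ %ΔP + %ΔQ = (-10%) + (+26.0000%) = +16.0000%

+16.0%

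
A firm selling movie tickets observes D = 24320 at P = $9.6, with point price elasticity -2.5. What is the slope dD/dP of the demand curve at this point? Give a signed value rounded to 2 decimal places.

Ed = (dD/dP)·(P/D) ⇒ dD/dP = Ed·D/P = (-2.5)·24320/9.6 = -6333.3333…

-6333.33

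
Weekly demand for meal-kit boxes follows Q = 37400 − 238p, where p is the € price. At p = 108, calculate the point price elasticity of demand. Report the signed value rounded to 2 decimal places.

dQ/dp = −238. At p = 108, Q = 37400 − 238(108) = 11696.
Ed = (dQ/dp)·(p/Q) = −238 × (108/11696) = -2.1976…

-2.20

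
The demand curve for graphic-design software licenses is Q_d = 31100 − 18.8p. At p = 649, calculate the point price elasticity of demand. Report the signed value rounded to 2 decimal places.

dQ_d/dp = −18.8. At p = 649, Q_d = 31100 − 18.8(649) = 18898.8.
Ed = (dQ_d/dp)·(p/Q_d) = −18.8 × (649/18898.8) = -0.6456…

-0.65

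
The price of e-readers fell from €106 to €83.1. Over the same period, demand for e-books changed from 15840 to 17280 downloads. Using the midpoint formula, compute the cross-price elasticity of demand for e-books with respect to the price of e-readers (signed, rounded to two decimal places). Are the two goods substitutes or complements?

-0.36; complements

%ΔQ_{e-books} = (17280 − 15840)/avg = 1440/16560 = 0.086956…
%ΔP_{e-readers} = (83.1 − 106)/avg = -22.9/94.55 = -0.242199…
E_cross = (1440/16560) / (-22.9/94.55) = -0.3590…
E_cross < 0 ⇒ the goods are complements.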